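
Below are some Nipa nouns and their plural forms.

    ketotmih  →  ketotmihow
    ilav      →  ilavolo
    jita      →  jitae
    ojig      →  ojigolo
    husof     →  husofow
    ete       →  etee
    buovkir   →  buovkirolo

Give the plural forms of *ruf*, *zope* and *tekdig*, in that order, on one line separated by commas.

rufow, zopee, tekdigolo

Looking at the final sound of each stem: -ow when the stem ends in a voiceless consonant (*ketotmih*, *husof*); -olo when the stem ends in a voiced consonant (*ilav*, *ojig*, *buovkir*); -e when the stem ends in a vowel (*jita*, *ete*).
Since the final sound of *ruf* is /f/ (a voiceless consonant), it takes -ow, giving *rufow*.
*zope*: final sound = /e/, a vowel → -e → *zopee*.
The final sound of *tekdig* is /g/, which is a voiced consonant, so the suffix is -olo, giving *tekdigolo*.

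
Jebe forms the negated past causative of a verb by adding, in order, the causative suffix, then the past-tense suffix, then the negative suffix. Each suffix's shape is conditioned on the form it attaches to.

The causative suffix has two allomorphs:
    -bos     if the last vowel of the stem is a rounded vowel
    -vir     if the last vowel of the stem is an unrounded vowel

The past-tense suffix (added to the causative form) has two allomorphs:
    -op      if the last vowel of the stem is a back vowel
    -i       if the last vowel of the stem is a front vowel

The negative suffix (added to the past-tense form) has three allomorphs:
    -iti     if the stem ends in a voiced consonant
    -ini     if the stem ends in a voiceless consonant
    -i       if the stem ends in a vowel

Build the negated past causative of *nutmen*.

nutmenvirii

The last vowel of *nutmen* is /e/, which is an unrounded vowel, so the causative suffix is -vir, giving *nutmenvir*.
The causative form *nutmenvir* — last vowel /i/ (a front vowel) → -i → *nutmenviri*.
The past-tense form *nutmenviri*: final sound = /i/, a vowel → -i → *nutmenvirii*.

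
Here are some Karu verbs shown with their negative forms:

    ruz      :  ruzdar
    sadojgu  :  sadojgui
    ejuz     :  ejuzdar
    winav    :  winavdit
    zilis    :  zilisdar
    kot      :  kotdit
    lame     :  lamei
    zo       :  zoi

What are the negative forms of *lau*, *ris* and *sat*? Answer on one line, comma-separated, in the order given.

The suffix is conditioned by the final sound: -dar when the stem ends in a sibilant (*ruz*, *ejuz*, *zilis*); -dit when the stem ends in a non-sibilant consonant (*winav*, *kot*); -i when the stem ends in a vowel (*sadojgu*, *lame*, *zo*).
*lau* — final sound /u/ (a vowel) → -i → *laui*.
*ris*: final sound = /s/, a sibilant → -dar → *risdar*.
*sat*: final sound = /t/, a non-sibilant consonant → -dit → *satdit*.

laui, risdar, satdit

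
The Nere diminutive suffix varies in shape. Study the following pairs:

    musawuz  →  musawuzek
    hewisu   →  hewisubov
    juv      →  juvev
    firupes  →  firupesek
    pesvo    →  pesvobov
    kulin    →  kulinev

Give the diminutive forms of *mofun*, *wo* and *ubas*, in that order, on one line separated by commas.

The suffix is conditioned by the final sound: -ek when the stem ends in a sibilant (*musawuz*, *firupes*); -ev when the stem ends in a non-sibilant consonant (*juv*, *kulin*); -bov when the stem ends in a vowel (*hewisu*, *pesvo*).
*mofun* — final sound /n/ (a non-sibilant consonant) → -ev → *mofunev*.
The final sound of *wo* is /o/, which is a vowel, so the suffix is -bov, giving *wobov*.
*ubas*: final sound = /s/, a sibilant → -ek → *ubasek*.

mofunev, wobov, ubasek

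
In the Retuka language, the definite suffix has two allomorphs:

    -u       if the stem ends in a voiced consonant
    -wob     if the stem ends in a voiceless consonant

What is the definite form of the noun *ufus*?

ufuswob

Since the final consonant of *ufus* is /s/ (voiceless), it takes -wob, giving *ufuswob*.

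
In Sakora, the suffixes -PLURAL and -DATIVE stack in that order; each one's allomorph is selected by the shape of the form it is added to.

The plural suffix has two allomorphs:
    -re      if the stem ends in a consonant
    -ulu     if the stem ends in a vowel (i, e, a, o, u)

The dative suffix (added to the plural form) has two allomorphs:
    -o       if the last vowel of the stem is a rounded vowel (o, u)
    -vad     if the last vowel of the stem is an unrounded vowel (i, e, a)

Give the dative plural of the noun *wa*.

*wa* — final sound /a/ (a vowel) → -ulu → *waulu*.
The plural form *waulu*: last vowel = /u/, a rounded vowel → -o → *wauluo*.

wauluo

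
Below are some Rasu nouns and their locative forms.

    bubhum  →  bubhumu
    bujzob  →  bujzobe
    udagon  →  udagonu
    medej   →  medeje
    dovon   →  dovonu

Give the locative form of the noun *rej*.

The suffix is conditioned by the final consonant: -u when the stem ends in a nasal (*bubhum*, *udagon*, *dovon*); -e when the stem ends in a non-nasal consonant (*bujzob*, *medej*).
Since the final consonant of *rej* is /j/ (non-nasal), it takes -e, giving *reje*.

reje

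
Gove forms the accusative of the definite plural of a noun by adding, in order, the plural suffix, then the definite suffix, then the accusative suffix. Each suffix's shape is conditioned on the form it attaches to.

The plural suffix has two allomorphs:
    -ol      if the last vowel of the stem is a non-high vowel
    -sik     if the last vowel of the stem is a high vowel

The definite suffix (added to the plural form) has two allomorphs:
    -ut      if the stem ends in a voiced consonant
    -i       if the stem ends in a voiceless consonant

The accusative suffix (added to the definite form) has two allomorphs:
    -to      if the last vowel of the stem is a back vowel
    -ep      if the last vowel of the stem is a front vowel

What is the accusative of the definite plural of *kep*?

kepolutto

Since the last vowel of *kep* is /e/ (a non-high vowel), it takes -ol, giving *kepol*.
Since the final consonant of the plural form *kepol* is /l/ (voiced), it takes -ut, giving *kepolut*.
The last vowel of the definite form *kepolut* is /u/, which is a back vowel, so the accusative suffix is -to, giving *kepolutto*.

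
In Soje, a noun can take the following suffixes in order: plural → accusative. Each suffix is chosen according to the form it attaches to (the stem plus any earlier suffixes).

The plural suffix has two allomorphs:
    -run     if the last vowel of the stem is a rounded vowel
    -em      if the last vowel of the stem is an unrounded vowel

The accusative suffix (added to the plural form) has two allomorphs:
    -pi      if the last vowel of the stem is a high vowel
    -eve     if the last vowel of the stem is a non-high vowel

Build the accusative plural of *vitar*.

vitaremeve

The last vowel of *vitar* is /a/, which is an unrounded vowel, so the plural suffix is -em, giving *vitarem*.
Since the last vowel of the plural form *vitarem* is /e/ (a non-high vowel), it takes -eve, giving *vitaremeve*.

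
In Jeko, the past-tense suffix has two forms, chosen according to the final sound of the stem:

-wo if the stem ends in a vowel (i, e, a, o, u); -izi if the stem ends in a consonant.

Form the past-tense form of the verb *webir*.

*webir*: final sound = /r/, a consonant → -izi → *webirizi*.

webirizi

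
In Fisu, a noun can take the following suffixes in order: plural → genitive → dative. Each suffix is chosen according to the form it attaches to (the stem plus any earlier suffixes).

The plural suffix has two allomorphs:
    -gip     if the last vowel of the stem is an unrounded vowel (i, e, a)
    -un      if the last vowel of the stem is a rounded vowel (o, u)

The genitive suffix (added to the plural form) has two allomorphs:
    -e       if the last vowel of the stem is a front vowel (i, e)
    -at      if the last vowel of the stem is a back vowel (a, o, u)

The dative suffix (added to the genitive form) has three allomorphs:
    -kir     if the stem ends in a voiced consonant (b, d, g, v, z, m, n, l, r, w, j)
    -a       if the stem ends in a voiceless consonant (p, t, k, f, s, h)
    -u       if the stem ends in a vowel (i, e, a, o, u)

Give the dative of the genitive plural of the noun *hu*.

huunata

Since the last vowel of *hu* is /u/ (a rounded vowel), it takes -un, giving *huun*.
The plural form *huun*: last vowel = /u/, a back vowel → -at → *huunat*.
Since the final sound of the genitive form *huunat* is /t/ (a voiceless consonant), it takes -a, giving *huunata*.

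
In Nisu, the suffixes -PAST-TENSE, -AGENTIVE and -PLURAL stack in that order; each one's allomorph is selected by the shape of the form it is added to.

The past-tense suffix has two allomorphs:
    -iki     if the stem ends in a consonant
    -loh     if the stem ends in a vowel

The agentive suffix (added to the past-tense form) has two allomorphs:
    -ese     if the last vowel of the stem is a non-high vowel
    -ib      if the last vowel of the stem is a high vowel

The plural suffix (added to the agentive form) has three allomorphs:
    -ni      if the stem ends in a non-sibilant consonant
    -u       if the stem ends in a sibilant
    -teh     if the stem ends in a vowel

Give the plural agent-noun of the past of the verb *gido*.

gidoloheseteh

Since the final sound of *gido* is /o/ (a vowel), it takes -loh, giving *gidoloh*.
The past-tense form *gidoloh*: last vowel = /o/, a non-high vowel → -ese → *gidolohese*.
The agentive form *gidolohese* — final sound /e/ (a vowel) → -teh → *gidoloheseteh*.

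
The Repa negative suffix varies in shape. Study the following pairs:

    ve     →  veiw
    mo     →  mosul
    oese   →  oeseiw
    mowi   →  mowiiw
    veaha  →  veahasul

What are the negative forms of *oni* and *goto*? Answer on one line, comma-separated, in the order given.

The pattern is front/back vowel harmony: -iw when the last vowel of the stem is a front vowel (*ve*, *oese*, *mowi*); -sul when the last vowel of the stem is a back vowel (*mo*, *veaha*).
*oni*: last vowel = /i/, a front vowel → -iw → *oniiw*.
*goto* — last vowel /o/ (a back vowel) → -sul → *gotosul*.

oniiw, gotosul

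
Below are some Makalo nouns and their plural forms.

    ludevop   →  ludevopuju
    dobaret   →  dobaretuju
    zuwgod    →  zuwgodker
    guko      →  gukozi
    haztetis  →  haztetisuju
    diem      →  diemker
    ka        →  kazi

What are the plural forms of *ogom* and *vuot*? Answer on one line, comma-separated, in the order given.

The pattern is voicing of the final sound: -uju when the stem ends in a voiceless consonant (*ludevop*, *dobaret*, *haztetis*); -ker when the stem ends in a voiced consonant (*zuwgod*, *diem*); -zi when the stem ends in a vowel (*guko*, *ka*).
The final sound of *ogom* is /m/, which is a voiced consonant, so the suffix is -ker, giving *ogomker*.
The final sound of *vuot* is /t/, which is a voiceless consonant, so the suffix is -uju, giving *vuotuju*.

ogomker, vuotuju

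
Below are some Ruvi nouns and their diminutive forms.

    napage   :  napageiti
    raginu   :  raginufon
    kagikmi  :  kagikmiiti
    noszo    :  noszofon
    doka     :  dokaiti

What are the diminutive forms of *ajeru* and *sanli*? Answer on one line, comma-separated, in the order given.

ajerufon, sanliiti

The alternation tracks the last vowel of the stem — -fon when the last vowel of the stem is a rounded vowel (*raginu*, *noszo*); -iti when the last vowel of the stem is an unrounded vowel (*napage*, *kagikmi*, *doka*).
Since the last vowel of *ajeru* is /u/ (a rounded vowel), it takes -fon, giving *ajerufon*.
The last vowel of *sanli* is /i/, which is an unrounded vowel, so the suffix is -iti, giving *sanliiti*.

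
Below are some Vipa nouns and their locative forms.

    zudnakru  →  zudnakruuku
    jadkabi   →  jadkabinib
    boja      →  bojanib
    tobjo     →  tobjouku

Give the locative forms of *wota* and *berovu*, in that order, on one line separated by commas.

wotanib, berovuuku

The alternation tracks the last vowel of the stem — -uku when the last vowel of the stem is a rounded vowel (*zudnakru*, *tobjo*); -nib when the last vowel of the stem is an unrounded vowel (*jadkabi*, *boja*).
*wota* — last vowel /a/ (an unrounded vowel) → -nib → *wotanib*.
*berovu*: last vowel = /u/, a rounded vowel → -uku → *berovuuku*.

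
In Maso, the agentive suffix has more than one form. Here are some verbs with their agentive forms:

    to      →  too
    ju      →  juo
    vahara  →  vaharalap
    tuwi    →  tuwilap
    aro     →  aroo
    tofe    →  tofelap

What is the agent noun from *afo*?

Looking at the last vowel of each stem: -o when the last vowel of the stem is a rounded vowel (*to*, *ju*, *aro*); -lap when the last vowel of the stem is an unrounded vowel (*vahara*, *tuwi*, *tofe*).
*afo* — last vowel /o/ (a rounded vowel) → -o → *afoo*.

afoo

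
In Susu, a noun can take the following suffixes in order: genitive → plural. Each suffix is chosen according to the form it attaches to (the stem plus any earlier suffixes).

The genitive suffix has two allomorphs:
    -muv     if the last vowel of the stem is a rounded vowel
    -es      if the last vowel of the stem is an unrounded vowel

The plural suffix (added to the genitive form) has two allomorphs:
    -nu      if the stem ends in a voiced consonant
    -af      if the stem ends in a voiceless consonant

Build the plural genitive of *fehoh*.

fehohmuvnu

*fehoh* — last vowel /o/ (a rounded vowel) → -muv → *fehohmuv*.
The genitive form *fehohmuv* — final consonant /v/ (voiced) → -nu → *fehohmuvnu*.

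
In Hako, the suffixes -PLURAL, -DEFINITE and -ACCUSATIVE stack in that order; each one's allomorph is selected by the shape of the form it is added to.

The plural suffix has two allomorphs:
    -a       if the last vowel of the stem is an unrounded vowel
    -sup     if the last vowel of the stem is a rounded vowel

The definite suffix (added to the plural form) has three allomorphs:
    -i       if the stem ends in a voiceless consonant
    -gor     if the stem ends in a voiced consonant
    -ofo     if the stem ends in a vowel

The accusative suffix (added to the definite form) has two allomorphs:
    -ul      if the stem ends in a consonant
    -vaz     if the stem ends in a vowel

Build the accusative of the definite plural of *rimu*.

Since the last vowel of *rimu* is /u/ (a rounded vowel), it takes -sup, giving *rimusup*.
The plural form *rimusup*: final sound = /p/, a voiceless consonant → -i → *rimusupi*.
The final sound of the definite form *rimusupi* is /i/, which is a vowel, so the accusative suffix is -vaz, giving *rimusupivaz*.

rimusupivaz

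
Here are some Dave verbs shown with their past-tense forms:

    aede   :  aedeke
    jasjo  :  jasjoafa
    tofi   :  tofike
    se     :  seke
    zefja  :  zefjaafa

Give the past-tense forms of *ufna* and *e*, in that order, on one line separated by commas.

Looking at the last vowel of each stem: -ke when the last vowel of the stem is a front vowel (*aede*, *tofi*, *se*); -afa when the last vowel of the stem is a back vowel (*jasjo*, *zefja*).
*ufna* — last vowel /a/ (a back vowel) → -afa → *ufnaafa*.
*e*: last vowel = /e/, a front vowel → -ke → *eke*.

ufnaafa, eke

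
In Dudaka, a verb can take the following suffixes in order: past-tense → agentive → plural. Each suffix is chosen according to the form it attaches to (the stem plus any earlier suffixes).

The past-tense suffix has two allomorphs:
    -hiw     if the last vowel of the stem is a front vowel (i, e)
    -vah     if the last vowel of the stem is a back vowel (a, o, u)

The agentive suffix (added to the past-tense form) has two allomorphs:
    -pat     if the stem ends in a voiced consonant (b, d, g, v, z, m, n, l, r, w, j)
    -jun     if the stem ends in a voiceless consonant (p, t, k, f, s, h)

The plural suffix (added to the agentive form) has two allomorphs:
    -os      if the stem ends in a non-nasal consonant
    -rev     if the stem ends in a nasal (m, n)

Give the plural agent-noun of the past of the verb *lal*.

lalvahjunrev

The last vowel of *lal* is /a/, which is a back vowel, so the past-tense suffix is -vah, giving *lalvah*.
Since the final consonant of the past-tense form *lalvah* is /h/ (voiceless), it takes -jun, giving *lalvahjun*.
The agentive form *lalvahjun*: final consonant = /n/, a nasal → -rev → *lalvahjunrev*.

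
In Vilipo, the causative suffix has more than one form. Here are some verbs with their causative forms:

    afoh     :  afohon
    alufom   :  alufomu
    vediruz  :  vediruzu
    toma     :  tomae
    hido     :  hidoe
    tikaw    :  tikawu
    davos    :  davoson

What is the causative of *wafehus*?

Looking at the final sound of each stem: -on when the stem ends in a voiceless consonant (*afoh*, *davos*); -u when the stem ends in a voiced consonant (*alufom*, *vediruz*, *tikaw*); -e when the stem ends in a vowel (*toma*, *hido*).
Since the final sound of *wafehus* is /s/ (a voiceless consonant), it takes -on, giving *wafehuson*.

wafehuson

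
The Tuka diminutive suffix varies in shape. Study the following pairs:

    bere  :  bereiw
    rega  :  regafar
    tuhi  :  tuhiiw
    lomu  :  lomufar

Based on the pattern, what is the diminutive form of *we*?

The alternation tracks the last vowel of the stem — -iw when the last vowel of the stem is a front vowel (*bere*, *tuhi*); -far when the last vowel of the stem is a back vowel (*rega*, *lomu*).
*we*: last vowel = /e/, a front vowel → -iw → *weiw*.

weiw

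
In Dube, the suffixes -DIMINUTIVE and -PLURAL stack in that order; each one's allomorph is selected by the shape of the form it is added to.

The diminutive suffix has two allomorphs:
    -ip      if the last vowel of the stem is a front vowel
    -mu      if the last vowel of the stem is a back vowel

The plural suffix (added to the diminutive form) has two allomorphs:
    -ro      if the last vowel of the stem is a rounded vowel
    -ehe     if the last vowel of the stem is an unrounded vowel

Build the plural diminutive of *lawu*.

lawumuro

*lawu* — last vowel /u/ (a back vowel) → -mu → *lawumu*.
Since the last vowel of the diminutive form *lawumu* is /u/ (a rounded vowel), it takes -ro, giving *lawumuro*.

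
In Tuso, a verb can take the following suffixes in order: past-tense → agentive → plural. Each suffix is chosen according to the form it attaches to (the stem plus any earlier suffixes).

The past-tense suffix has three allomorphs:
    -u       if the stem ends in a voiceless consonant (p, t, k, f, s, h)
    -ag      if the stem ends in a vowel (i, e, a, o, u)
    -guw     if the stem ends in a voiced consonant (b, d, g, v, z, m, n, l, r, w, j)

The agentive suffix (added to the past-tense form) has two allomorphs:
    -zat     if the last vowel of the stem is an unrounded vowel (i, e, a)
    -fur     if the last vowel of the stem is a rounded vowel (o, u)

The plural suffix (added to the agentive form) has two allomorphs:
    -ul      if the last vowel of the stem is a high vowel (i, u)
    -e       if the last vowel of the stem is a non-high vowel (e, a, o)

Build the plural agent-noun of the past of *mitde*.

mitdeagzate

*mitde*: final sound = /e/, a vowel → -ag → *mitdeag*.
The past-tense form *mitdeag* — last vowel /a/ (an unrounded vowel) → -zat → *mitdeagzat*.
The agentive form *mitdeagzat* — last vowel /a/ (a non-high vowel) → -e → *mitdeagzate*.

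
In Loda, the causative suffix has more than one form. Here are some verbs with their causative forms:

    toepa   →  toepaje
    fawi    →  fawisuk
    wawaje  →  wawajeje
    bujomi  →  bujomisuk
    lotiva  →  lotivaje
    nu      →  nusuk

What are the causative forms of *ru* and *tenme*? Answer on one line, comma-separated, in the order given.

The suffix is conditioned by the last vowel: -suk when the last vowel of the stem is a high vowel (*fawi*, *bujomi*, *nu*); -je when the last vowel of the stem is a non-high vowel (*toepa*, *wawaje*, *lotiva*).
The last vowel of *ru* is /u/, which is a high vowel, so the suffix is -suk, giving *rusuk*.
Since the last vowel of *tenme* is /e/ (a non-high vowel), it takes -je, giving *tenmeje*.

rusuk, tenmeje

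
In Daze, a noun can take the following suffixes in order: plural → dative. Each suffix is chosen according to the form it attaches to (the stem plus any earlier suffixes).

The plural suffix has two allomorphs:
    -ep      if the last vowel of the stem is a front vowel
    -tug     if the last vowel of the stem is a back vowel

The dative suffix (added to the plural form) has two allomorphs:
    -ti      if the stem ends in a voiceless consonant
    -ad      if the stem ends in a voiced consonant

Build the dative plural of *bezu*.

Since the last vowel of *bezu* is /u/ (a back vowel), it takes -tug, giving *bezutug*.
The plural form *bezutug* — final consonant /g/ (voiced) → -ad → *bezutugad*.

bezutugad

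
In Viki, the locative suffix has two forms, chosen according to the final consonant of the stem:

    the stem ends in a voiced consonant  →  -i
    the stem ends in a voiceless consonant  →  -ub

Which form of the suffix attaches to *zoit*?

-ub

*zoit* — final consonant /t/ (voiceless) → -ub.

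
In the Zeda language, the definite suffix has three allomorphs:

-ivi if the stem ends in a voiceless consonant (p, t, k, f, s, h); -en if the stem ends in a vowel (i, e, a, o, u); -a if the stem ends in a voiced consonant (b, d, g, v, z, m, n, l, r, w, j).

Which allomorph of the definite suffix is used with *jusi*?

*jusi* — final sound /i/ (a vowel) → -en.

-en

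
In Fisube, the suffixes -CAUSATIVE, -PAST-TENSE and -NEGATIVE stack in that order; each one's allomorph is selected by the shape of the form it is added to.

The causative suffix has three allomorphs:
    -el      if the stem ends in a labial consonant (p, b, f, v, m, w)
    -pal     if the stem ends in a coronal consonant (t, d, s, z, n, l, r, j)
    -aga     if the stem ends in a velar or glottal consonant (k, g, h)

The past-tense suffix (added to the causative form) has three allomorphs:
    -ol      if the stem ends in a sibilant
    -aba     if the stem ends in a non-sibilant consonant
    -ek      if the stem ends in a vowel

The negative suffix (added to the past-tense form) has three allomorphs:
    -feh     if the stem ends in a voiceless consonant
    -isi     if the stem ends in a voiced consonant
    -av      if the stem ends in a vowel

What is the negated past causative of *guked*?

gukedpalabaav

*guked*: final consonant = /d/, coronal → -pal → *gukedpal*.
The final sound of the causative form *gukedpal* is /l/, which is a non-sibilant consonant, so the past-tense suffix is -aba, giving *gukedpalaba*.
The past-tense form *gukedpalaba* — final sound /a/ (a vowel) → -av → *gukedpalabaav*.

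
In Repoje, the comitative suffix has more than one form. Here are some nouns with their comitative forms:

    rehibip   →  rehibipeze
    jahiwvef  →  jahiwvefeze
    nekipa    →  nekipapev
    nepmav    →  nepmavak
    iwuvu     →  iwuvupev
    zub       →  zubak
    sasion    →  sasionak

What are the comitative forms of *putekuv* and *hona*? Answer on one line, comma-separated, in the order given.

Looking at the final sound of each stem: -eze when the stem ends in a voiceless consonant (*rehibip*, *jahiwvef*); -ak when the stem ends in a voiced consonant (*nepmav*, *zub*, *sasion*); -pev when the stem ends in a vowel (*nekipa*, *iwuvu*).
The final sound of *putekuv* is /v/, which is a voiced consonant, so the suffix is -ak, giving *putekuvak*.
*hona*: final sound = /a/, a vowel → -pev → *honapev*.

putekuvak, honapev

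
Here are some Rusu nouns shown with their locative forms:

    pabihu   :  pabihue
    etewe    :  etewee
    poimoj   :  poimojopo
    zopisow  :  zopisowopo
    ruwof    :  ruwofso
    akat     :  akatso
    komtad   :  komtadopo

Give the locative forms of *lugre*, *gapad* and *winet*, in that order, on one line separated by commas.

lugree, gapadopo, winetso

The alternation tracks the final sound of the stem — -so when the stem ends in a voiceless consonant (*ruwof*, *akat*); -opo when the stem ends in a voiced consonant (*poimoj*, *zopisow*, *komtad*); -e when the stem ends in a vowel (*pabihu*, *etewe*).
*lugre* — final sound /e/ (a vowel) → -e → *lugree*.
The final sound of *gapad* is /d/, which is a voiced consonant, so the suffix is -opo, giving *gapadopo*.
The final sound of *winet* is /t/, which is a voiceless consonant, so the suffix is -so, giving *winetso*.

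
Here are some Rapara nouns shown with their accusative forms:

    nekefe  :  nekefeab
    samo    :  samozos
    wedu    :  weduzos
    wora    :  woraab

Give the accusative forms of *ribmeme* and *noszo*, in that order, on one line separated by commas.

ribmemeab, noszozos

Looking at the last vowel of each stem: -zos when the last vowel of the stem is a rounded vowel (*samo*, *wedu*); -ab when the last vowel of the stem is an unrounded vowel (*nekefe*, *wora*).
Since the last vowel of *ribmeme* is /e/ (an unrounded vowel), it takes -ab, giving *ribmemeab*.
Since the last vowel of *noszo* is /o/ (a rounded vowel), it takes -zos, giving *noszozos*.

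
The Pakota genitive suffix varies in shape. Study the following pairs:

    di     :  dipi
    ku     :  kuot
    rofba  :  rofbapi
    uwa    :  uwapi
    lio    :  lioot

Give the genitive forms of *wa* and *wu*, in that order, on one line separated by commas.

The pattern is rounding harmony: -ot when the last vowel of the stem is a rounded vowel (*ku*, *lio*); -pi when the last vowel of the stem is an unrounded vowel (*di*, *rofba*, *uwa*).
Since the last vowel of *wa* is /a/ (an unrounded vowel), it takes -pi, giving *wapi*.
Since the last vowel of *wu* is /u/ (a rounded vowel), it takes -ot, giving *wuot*.

wapi, wuot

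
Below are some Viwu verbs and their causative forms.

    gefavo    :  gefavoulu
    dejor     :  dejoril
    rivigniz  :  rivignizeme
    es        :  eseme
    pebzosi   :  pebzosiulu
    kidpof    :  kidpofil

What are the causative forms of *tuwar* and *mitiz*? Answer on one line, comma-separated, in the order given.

tuwaril, mitizeme

Looking at the final sound of each stem: -eme when the stem ends in a sibilant (*rivigniz*, *es*); -il when the stem ends in a non-sibilant consonant (*dejor*, *kidpof*); -ulu when the stem ends in a vowel (*gefavo*, *pebzosi*).
*tuwar*: final sound = /r/, a non-sibilant consonant → -il → *tuwaril*.
*mitiz* — final sound /z/ (a sibilant) → -eme → *mitizeme*.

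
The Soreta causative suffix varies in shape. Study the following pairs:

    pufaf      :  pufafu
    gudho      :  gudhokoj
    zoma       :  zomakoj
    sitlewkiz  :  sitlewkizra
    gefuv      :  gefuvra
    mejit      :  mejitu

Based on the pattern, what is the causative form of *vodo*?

vodokoj

The pattern is voicing of the final sound: -u when the stem ends in a voiceless consonant (*pufaf*, *mejit*); -ra when the stem ends in a voiced consonant (*sitlewkiz*, *gefuv*); -koj when the stem ends in a vowel (*gudho*, *zoma*).
Since the final sound of *vodo* is /o/ (a vowel), it takes -koj, giving *vodokoj*.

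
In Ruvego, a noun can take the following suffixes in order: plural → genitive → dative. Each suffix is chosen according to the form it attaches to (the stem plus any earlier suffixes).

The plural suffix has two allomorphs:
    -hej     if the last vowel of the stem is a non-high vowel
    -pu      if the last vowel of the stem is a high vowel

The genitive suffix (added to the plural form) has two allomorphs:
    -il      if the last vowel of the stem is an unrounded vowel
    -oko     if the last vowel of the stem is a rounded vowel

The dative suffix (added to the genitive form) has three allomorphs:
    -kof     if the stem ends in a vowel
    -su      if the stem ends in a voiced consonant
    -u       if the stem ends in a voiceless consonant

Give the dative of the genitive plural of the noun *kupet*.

Since the last vowel of *kupet* is /e/ (a non-high vowel), it takes -hej, giving *kupethej*.
The plural form *kupethej* — last vowel /e/ (an unrounded vowel) → -il → *kupethejil*.
The genitive form *kupethejil* — final sound /l/ (a voiced consonant) → -su → *kupethejilsu*.

kupethejilsu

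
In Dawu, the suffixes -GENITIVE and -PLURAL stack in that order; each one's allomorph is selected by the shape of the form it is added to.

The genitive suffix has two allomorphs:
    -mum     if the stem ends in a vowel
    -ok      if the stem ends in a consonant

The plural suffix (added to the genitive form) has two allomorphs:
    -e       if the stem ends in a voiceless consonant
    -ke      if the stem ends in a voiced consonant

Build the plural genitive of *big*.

bigoke

*big* — final sound /g/ (a consonant) → -ok → *bigok*.
Since the final consonant of the genitive form *bigok* is /k/ (voiceless), it takes -e, giving *bigoke*.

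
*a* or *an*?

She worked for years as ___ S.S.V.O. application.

an

The indefinite article is chosen by the initial *sound* of the following word, not its spelling.
The initialism *S.S.V.O.* is read letter by letter; the first letter, S, is pronounced /ɛs/, which begins with a vowel sound.
So the article is *an*: She worked for years as an S.S.V.O. application.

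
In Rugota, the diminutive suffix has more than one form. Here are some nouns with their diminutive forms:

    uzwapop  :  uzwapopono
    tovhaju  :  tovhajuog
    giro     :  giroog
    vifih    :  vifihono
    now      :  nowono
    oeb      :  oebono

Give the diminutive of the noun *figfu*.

The alternation tracks the final sound of the stem — -ono when the stem ends in a consonant (*uzwapop*, *vifih*, *now*, *oeb*); -og when the stem ends in a vowel (*tovhaju*, *giro*).
The final sound of *figfu* is /u/, which is a vowel, so the suffix is -og, giving *figfuog*.

figfuog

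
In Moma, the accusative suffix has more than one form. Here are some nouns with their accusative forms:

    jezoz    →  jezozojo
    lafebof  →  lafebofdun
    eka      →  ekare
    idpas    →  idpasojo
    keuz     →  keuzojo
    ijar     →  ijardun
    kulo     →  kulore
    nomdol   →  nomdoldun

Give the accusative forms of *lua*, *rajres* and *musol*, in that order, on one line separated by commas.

luare, rajresojo, musoldun

Looking at the final sound of each stem: -ojo when the stem ends in a sibilant (*jezoz*, *idpas*, *keuz*); -dun when the stem ends in a non-sibilant consonant (*lafebof*, *ijar*, *nomdol*); -re when the stem ends in a vowel (*eka*, *kulo*).
Since the final sound of *lua* is /a/ (a vowel), it takes -re, giving *luare*.
*rajres*: final sound = /s/, a sibilant → -ojo → *rajresojo*.
Since the final sound of *musol* is /l/ (a non-sibilant consonant), it takes -dun, giving *musoldun*.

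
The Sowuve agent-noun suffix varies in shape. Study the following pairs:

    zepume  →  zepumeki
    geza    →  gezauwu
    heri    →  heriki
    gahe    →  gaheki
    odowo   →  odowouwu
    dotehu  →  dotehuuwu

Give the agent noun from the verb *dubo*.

Looking at the last vowel of each stem: -ki when the last vowel of the stem is a front vowel (*zepume*, *heri*, *gahe*); -uwu when the last vowel of the stem is a back vowel (*geza*, *odowo*, *dotehu*).
The last vowel of *dubo* is /o/, which is a back vowel, so the suffix is -uwu, giving *dubouwu*.

dubouwu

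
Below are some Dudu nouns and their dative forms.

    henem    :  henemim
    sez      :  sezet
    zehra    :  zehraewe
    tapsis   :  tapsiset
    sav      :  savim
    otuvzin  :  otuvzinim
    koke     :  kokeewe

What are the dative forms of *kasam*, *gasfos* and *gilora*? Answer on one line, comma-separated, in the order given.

The pattern is sibilance of the final sound: -et when the stem ends in a sibilant (*sez*, *tapsis*); -im when the stem ends in a non-sibilant consonant (*henem*, *sav*, *otuvzin*); -ewe when the stem ends in a vowel (*zehra*, *koke*).
The final sound of *kasam* is /m/, which is a non-sibilant consonant, so the suffix is -im, giving *kasamim*.
Since the final sound of *gasfos* is /s/ (a sibilant), it takes -et, giving *gasfoset*.
Since the final sound of *gilora* is /a/ (a vowel), it takes -ewe, giving *giloraewe*.

kasamim, gasfoset, giloraewe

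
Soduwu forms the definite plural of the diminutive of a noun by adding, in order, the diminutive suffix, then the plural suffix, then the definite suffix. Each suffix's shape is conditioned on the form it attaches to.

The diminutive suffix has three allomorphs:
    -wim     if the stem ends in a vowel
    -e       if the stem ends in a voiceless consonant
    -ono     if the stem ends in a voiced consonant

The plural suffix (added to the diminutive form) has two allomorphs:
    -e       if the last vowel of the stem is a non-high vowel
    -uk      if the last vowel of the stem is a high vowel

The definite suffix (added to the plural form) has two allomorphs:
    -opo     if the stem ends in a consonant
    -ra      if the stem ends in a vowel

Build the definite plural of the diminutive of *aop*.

aopeera

*aop*: final sound = /p/, a voiceless consonant → -e → *aope*.
The diminutive form *aope* — last vowel /e/ (a non-high vowel) → -e → *aopee*.
Since the final sound of the plural form *aopee* is /e/ (a vowel), it takes -ra, giving *aopeera*.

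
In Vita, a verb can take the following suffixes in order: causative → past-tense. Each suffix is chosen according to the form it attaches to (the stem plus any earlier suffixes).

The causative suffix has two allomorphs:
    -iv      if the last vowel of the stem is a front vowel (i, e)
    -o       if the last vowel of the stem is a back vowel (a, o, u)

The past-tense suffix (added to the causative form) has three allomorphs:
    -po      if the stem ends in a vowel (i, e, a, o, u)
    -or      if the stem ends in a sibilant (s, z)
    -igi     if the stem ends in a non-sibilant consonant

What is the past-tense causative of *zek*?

zekivigi

*zek* — last vowel /e/ (a front vowel) → -iv → *zekiv*.
The causative form *zekiv* — final sound /v/ (a non-sibilant consonant) → -igi → *zekivigi*.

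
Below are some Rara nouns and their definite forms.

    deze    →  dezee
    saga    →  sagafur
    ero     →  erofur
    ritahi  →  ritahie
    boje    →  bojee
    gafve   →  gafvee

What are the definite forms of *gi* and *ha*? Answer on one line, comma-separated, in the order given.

gie, hafur

The pattern is front/back vowel harmony: -e when the last vowel of the stem is a front vowel (*deze*, *ritahi*, *boje*, *gafve*); -fur when the last vowel of the stem is a back vowel (*saga*, *ero*).
*gi*: last vowel = /i/, a front vowel → -e → *gie*.
The last vowel of *ha* is /a/, which is a back vowel, so the suffix is -fur, giving *hafur*.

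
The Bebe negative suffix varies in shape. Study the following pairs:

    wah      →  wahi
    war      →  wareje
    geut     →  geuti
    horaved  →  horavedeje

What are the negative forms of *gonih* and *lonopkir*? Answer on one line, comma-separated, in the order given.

gonihi, lonopkireje

Looking at the final consonant of each stem: -i when the stem ends in a voiceless consonant (*wah*, *geut*); -eje when the stem ends in a voiced consonant (*war*, *horaved*).
The final consonant of *gonih* is /h/, which is voiceless, so the suffix is -i, giving *gonihi*.
Since the final consonant of *lonopkir* is /r/ (voiced), it takes -eje, giving *lonopkireje*.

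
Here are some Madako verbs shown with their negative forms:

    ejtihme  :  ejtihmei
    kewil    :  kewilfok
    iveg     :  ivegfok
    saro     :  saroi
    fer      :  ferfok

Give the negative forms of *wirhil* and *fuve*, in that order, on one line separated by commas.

Looking at the final sound of each stem: -fok when the stem ends in a consonant (*kewil*, *iveg*, *fer*); -i when the stem ends in a vowel (*ejtihme*, *saro*).
*wirhil*: final sound = /l/, a consonant → -fok → *wirhilfok*.
*fuve* — final sound /e/ (a vowel) → -i → *fuvei*.

wirhilfok, fuvei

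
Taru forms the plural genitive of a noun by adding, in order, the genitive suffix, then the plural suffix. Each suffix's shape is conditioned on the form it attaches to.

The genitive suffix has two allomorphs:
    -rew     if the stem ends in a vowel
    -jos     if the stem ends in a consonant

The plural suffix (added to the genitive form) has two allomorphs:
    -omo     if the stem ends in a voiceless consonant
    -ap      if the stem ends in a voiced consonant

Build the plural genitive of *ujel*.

Since the final sound of *ujel* is /l/ (a consonant), it takes -jos, giving *ujeljos*.
Since the final consonant of the genitive form *ujeljos* is /s/ (voiceless), it takes -omo, giving *ujeljosomo*.

ujeljosomo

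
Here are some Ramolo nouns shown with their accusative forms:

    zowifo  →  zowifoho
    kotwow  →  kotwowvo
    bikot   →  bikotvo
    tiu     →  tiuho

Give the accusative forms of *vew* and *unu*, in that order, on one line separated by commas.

vewvo, unuho

The suffix is conditioned by the final sound: -vo when the stem ends in a consonant (*kotwow*, *bikot*); -ho when the stem ends in a vowel (*zowifo*, *tiu*).
The final sound of *vew* is /w/, which is a consonant, so the suffix is -vo, giving *vewvo*.
Since the final sound of *unu* is /u/ (a vowel), it takes -ho, giving *unuho*.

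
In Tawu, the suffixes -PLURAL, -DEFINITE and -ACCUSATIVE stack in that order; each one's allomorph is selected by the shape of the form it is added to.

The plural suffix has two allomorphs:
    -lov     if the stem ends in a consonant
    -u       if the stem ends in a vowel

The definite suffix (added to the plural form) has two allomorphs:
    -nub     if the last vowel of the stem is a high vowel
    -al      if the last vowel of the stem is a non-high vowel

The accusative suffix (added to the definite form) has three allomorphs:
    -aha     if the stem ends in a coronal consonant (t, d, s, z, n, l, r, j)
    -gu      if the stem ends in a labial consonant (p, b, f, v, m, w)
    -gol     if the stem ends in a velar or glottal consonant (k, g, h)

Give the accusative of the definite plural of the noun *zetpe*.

The final sound of *zetpe* is /e/, which is a vowel, so the plural suffix is -u, giving *zetpeu*.
The plural form *zetpeu* — last vowel /u/ (a high vowel) → -nub → *zetpeunub*.
The definite form *zetpeunub* — final consonant /b/ (labial) → -gu → *zetpeunubgu*.

zetpeunubgu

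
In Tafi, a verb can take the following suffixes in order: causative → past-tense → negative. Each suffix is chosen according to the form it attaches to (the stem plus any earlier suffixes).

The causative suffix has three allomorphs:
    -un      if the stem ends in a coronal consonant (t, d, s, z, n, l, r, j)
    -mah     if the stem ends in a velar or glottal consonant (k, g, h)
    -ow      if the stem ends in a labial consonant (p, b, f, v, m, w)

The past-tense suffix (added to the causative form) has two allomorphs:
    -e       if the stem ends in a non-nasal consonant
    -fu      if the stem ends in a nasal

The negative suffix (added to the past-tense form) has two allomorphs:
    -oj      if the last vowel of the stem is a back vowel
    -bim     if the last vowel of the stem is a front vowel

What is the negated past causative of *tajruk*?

The final consonant of *tajruk* is /k/, which is velar/glottal, so the causative suffix is -mah, giving *tajrukmah*.
Since the final consonant of the causative form *tajrukmah* is /h/ (non-nasal), it takes -e, giving *tajrukmahe*.
Since the last vowel of the past-tense form *tajrukmahe* is /e/ (a front vowel), it takes -bim, giving *tajrukmahebim*.

tajrukmahebim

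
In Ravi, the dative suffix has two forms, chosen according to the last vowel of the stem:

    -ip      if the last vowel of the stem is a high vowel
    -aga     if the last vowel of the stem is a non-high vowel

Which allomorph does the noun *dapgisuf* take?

-ip

*dapgisuf*: last vowel = /u/, a high vowel → -ip.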